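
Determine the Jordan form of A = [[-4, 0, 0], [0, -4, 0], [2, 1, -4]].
The characteristic polynomial is det(xI - A) = (x + 4)^3, so the eigenvalues are -4 (algebraic multiplicity 3).

For λ = -4: rank(A + 4I) = 1, rank((A + 4I)^2) = 0. The eigenspace has dimension 3 - 1 = 2, so there are 2 Jordan blocks; the rank sequence gives block sizes [2, 1].

Assembling the blocks gives the Jordan form J above.

J = [[-4, 1, 0], [0, -4, 0], [0, 0, -4]]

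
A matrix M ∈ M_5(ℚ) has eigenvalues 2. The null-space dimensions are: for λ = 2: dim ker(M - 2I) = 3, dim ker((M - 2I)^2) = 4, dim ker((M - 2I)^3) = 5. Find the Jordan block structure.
Jordan blocks: (2, 3), (2, 1), (2, 1)

λ = 2: successive nullity increments [3, 1, 1] count blocks of size ≥ k; block sizes are [3, 1, 1].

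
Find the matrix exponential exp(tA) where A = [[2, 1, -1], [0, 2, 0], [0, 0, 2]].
e^{tA} = [[e^{2*t}, t*e^{2*t}, -t*e^{2*t}], [0, e^{2*t}, 0], [0, 0, e^{2*t}]]

A has Jordan form J = [[2, 1, 0], [0, 2, 0], [0, 0, 2]] with A = PJP^{-1}, so e^{tA} = P e^{tJ} P^{-1}.

For a Jordan block J_k(λ), e^{tJ_k(λ)} = e^{λt} · (I + tN + t^2 N^2/2! + ... + t^{k-1} N^{k-1}/(k-1)!) where N is the nilpotent superdiagonal part.

Assembling the blocks and conjugating back gives the entries of e^{tA} as shown above.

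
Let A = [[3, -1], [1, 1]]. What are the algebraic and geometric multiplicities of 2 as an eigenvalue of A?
algebraic multiplicity 2, geometric multiplicity 1

The characteristic polynomial is (x - 2)^2, so the factor x - 2 appears with exponent 2: the algebraic multiplicity is 2.

rank(A - 2I) = 1, so the eigenspace has dimension 2 - 1 = 1: the geometric multiplicity is 1.

Since 1 < 2, A is not diagonalizable.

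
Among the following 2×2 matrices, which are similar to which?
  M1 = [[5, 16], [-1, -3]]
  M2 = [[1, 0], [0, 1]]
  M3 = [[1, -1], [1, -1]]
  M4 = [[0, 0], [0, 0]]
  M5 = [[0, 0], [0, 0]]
4 classes: {M1}, {M2}, {M3}, {M4, M5}

Characteristic polynomials: χ_{M1} = (x - 1)^2, χ_{M2} = (x - 1)^2, χ_{M3} = x^2, χ_{M4} = x^2, χ_{M5} = x^2.

{M1}: invariant factors (x - 1)^2.

{M2}: invariant factors x - 1, x - 1.

{M3}: invariant factors x^2.

{M4, M5}: invariant factors x, x.

Matrices are similar if and only if their invariant-factor lists agree; the partition into similarity classes is {M1}, {M2}, {M3}, {M4, M5}.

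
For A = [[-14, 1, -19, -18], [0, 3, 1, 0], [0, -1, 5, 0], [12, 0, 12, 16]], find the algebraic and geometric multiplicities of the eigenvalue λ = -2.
algebraic multiplicity 1, geometric multiplicity 1

The characteristic polynomial is (x - 4)^3(x + 2), so the factor x + 2 appears with exponent 1: the algebraic multiplicity is 1.

rank(A + 2I) = 3, so the eigenspace has dimension 4 - 3 = 1: the geometric multiplicity is 1.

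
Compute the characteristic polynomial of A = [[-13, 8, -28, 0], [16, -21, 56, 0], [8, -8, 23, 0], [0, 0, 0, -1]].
xI - A = [[x + 13, -8, 28, 0], [-16, x + 21, -56, 0], [-8, 8, x - 23, 0], [0, 0, 0, x + 1]].

Expanding det(xI - A) along the first row:
det(xI - A) = + (x + 13)·det([[x + 21, -56, 0], [8, x - 23, 0], [0, 0, x + 1]]) - (-8)·det([[-16, -56, 0], [-8, x - 23, 0], [0, 0, x + 1]]) + (28)·det([[-16, x + 21, 0], [-8, 8, 0], [0, 0, x + 1]]) - (0)·det([[-16, x + 21, -56], [-8, 8, x - 23], [0, 0, 0]]).

Evaluating gives χ_A(x) = x^4 + 12x^3 + 46x^2 + 60x + 25 = (x + 1)^2(x + 5)^2.

χ_A(x) = (x + 1)^2(x + 5)^2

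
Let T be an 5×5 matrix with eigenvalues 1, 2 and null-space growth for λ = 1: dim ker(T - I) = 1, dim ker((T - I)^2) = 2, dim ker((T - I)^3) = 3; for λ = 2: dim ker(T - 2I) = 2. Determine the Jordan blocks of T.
Jordan blocks: (1, 3), (2, 1), (2, 1)

λ = 1: successive nullity increments [1, 1, 1] count blocks of size ≥ k; block sizes are [3].
λ = 2: successive nullity increments [2] count blocks of size ≥ k; block sizes are [1, 1].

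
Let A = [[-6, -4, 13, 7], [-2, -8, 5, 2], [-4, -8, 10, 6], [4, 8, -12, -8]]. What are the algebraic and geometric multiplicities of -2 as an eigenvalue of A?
The characteristic polynomial is (x + 2)^2(x + 4)^2, so the factor x + 2 appears with exponent 2: the algebraic multiplicity is 2.

rank(A + 2I) = 3, so the eigenspace has dimension 4 - 3 = 1: the geometric multiplicity is 1.

Since 1 < 2, A is not diagonalizable.

algebraic multiplicity 2, geometric multiplicity 1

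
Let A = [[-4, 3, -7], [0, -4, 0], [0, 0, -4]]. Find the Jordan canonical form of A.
J = [[-4, 1, 0], [0, -4, 0], [0, 0, -4]]

The characteristic polynomial is det(xI - A) = (x + 4)^3, so the eigenvalues are -4 (algebraic multiplicity 3).

For λ = -4: rank(A + 4I) = 1, rank((A + 4I)^2) = 0. The eigenspace has dimension 3 - 1 = 2, so there are 2 Jordan blocks; the rank sequence gives block sizes [2, 1].

Assembling the blocks gives the Jordan form J above.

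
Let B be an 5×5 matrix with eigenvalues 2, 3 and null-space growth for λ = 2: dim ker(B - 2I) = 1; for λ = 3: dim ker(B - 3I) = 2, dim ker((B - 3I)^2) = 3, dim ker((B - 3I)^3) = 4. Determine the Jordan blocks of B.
λ = 2: successive nullity increments [1] count blocks of size ≥ k; block sizes are [1].
λ = 3: successive nullity increments [2, 1, 1] count blocks of size ≥ k; block sizes are [3, 1].

Jordan blocks: (2, 1), (3, 3), (3, 1)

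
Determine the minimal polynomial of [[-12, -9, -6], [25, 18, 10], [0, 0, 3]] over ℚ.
The characteristic polynomial factors as (x - 3)^3. The minimal polynomial is ∏(x - λ)^{k_λ} where k_λ is the size of the largest Jordan block at λ.

For λ = 3: rank(A - 3I) = 1, and the largest Jordan block has size 2 (the smallest k with rank((A - 3I)^k) = rank((A - 3I)^(k+1))).

So m_A(x) = (x - 3)^2.

m_A(x) = (x - 3)^2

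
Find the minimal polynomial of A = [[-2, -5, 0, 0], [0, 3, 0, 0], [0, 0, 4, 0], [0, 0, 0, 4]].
m_A(x) = (x - 4)(x - 3)(x + 2)

The characteristic polynomial factors as (x - 4)^2(x - 3)(x + 2). The minimal polynomial is ∏(x - λ)^{k_λ} where k_λ is the size of the largest Jordan block at λ.

For λ = -2: rank(A + 2I) = 3, and the largest Jordan block has size 1 (the smallest k with rank((A + 2I)^k) = rank((A + 2I)^(k+1))).
For λ = 3: rank(A - 3I) = 3, and the largest Jordan block has size 1 (the smallest k with rank((A - 3I)^k) = rank((A - 3I)^(k+1))).
For λ = 4: rank(A - 4I) = 2, and the largest Jordan block has size 1 (the smallest k with rank((A - 4I)^k) = rank((A - 4I)^(k+1))).

So m_A(x) = (x - 4)(x - 3)(x + 2).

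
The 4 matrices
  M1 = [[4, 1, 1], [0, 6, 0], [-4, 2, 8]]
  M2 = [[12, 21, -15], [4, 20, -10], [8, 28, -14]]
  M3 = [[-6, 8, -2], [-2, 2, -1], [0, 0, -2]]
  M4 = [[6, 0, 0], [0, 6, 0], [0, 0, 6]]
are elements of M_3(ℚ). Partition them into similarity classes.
Characteristic polynomials: χ_{M1} = (x - 6)^3, χ_{M2} = (x - 6)^3, χ_{M3} = (x + 2)^3, χ_{M4} = (x - 6)^3.

{M1, M2}: invariant factors x - 6, (x - 6)^2.

{M3}: invariant factors x + 2, (x + 2)^2.

{M4}: invariant factors x - 6, x - 6, x - 6.

Matrices are similar if and only if their invariant-factor lists agree; the partition into similarity classes is {M1, M2}, {M3}, {M4}.

3 classes: {M1, M2}, {M3}, {M4}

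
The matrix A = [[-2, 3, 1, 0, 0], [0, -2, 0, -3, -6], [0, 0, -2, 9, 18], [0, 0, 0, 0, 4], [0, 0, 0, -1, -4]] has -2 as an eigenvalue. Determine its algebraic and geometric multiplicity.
The characteristic polynomial is (x + 2)^5, so the factor x + 2 appears with exponent 5: the algebraic multiplicity is 5.

rank(A + 2I) = 2, so the eigenspace has dimension 5 - 2 = 3: the geometric multiplicity is 3.

Since 3 < 5, A is not diagonalizable.

algebraic multiplicity 5, geometric multiplicity 3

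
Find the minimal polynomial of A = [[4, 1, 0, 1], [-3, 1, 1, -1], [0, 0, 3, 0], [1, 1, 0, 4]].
m_A(x) = (x - 3)^3

The characteristic polynomial factors as (x - 3)^4. The minimal polynomial is ∏(x - λ)^{k_λ} where k_λ is the size of the largest Jordan block at λ.

For λ = 3: rank(A - 3I) = 2, and the largest Jordan block has size 3 (the smallest k with rank((A - 3I)^k) = rank((A - 3I)^(k+1))).

So m_A(x) = (x - 3)^3.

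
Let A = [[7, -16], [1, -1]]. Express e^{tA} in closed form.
A has Jordan form J = [[3, 1], [0, 3]] with A = PJP^{-1}, so e^{tA} = P e^{tJ} P^{-1}.

For a Jordan block J_k(λ), e^{tJ_k(λ)} = e^{λt} · (I + tN + t^2 N^2/2! + ... + t^{k-1} N^{k-1}/(k-1)!) where N is the nilpotent superdiagonal part.

Assembling the blocks and conjugating back gives the entries of e^{tA} as shown above.

e^{tA} = [[(4*t + 1)*e^{3*t}, -16*t*e^{3*t}], [t*e^{3*t}, (1 - 4*t)*e^{3*t}]]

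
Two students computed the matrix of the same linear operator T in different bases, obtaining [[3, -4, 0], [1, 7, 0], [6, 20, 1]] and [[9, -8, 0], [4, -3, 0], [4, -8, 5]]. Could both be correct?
Both have characteristic polynomial (x - 5)^2(x - 1), but the minimal polynomial of A is (x - 5)^2(x - 1) while the minimal polynomial of B is (x - 5)(x - 1). The minimal polynomial is a similarity invariant, so A and B are not similar.

No.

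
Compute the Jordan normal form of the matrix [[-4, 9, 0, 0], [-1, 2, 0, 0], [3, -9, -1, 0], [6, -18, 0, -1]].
J = [[-1, 1, 0, 0], [0, -1, 0, 0], [0, 0, -1, 0], [0, 0, 0, -1]]

The characteristic polynomial is det(xI - A) = (x + 1)^4, so the eigenvalues are -1 (algebraic multiplicity 4).

For λ = -1: rank(A + I) = 1, rank((A + I)^2) = 0. The eigenspace has dimension 4 - 1 = 3, so there are 3 Jordan blocks; the rank sequence gives block sizes [2, 1, 1].

Assembling the blocks gives the Jordan form J above.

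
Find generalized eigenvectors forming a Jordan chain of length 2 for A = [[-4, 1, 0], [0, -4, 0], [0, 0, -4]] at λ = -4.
v_1 = [[2, 1, 0]]^T, v_2 = [[1, 0, 0]]^T

We seek v_1 ∈ ker((A + 4I)^2) \ ker(A + 4I), then set v_{i+1} = (A + 4I) v_i.

One such chain is v_1 = [[2, 1, 0]]^T, v_2 = [[1, 0, 0]]^T. Check: (A + 4I) v_2 = [[0, 0, 0]]^T = 0.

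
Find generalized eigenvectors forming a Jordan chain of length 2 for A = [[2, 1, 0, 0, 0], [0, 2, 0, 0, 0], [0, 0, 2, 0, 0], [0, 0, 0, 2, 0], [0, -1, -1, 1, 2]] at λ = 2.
We seek v_1 ∈ ker((A - 2I)^2) \ ker(A - 2I), then set v_{i+1} = (A - 2I) v_i.

One such chain is v_1 = [[0, 1, 0, 1, 0]]^T, v_2 = [[1, 0, 0, 0, 0]]^T. Check: (A - 2I) v_2 = [[0, 0, 0, 0, 0]]^T = 0.

v_1 = [[0, 1, 0, 1, 0]]^T, v_2 = [[1, 0, 0, 0, 0]]^T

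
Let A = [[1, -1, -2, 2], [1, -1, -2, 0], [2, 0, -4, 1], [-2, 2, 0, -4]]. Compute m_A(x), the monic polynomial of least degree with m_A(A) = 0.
m_A(x) = (x + 2)^2

The characteristic polynomial factors as (x + 2)^4. The minimal polynomial is ∏(x - λ)^{k_λ} where k_λ is the size of the largest Jordan block at λ.

For λ = -2: rank(A + 2I) = 2, and the largest Jordan block has size 2 (the smallest k with rank((A + 2I)^k) = rank((A + 2I)^(k+1))).

So m_A(x) = (x + 2)^2.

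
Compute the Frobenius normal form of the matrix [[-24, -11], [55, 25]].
The invariant factors of A (the non-unit diagonal entries of the Smith normal form of xI - A over ℚ[x]) are x^2 - x + 5, each dividing the next. The characteristic polynomial is their product, x^2 - x + 5.

The rational canonical form is the block-diagonal matrix of companion matrices C(f_i):
R = [[0, -5], [1, 1]].

Note the characteristic polynomial does not split into linear factors over ℚ, so A has no Jordan form over ℚ; the rational canonical form exists over any field.

R = [[0, -5], [1, 1]]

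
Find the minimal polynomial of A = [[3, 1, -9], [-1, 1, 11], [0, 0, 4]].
The characteristic polynomial factors as (x - 4)(x - 2)^2. The minimal polynomial is ∏(x - λ)^{k_λ} where k_λ is the size of the largest Jordan block at λ.

For λ = 2: rank(A - 2I) = 2, and the largest Jordan block has size 2 (the smallest k with rank((A - 2I)^k) = rank((A - 2I)^(k+1))).
For λ = 4: rank(A - 4I) = 2, and the largest Jordan block has size 1 (the smallest k with rank((A - 4I)^k) = rank((A - 4I)^(k+1))).

So m_A(x) = (x - 4)(x - 2)^2.

m_A(x) = (x - 4)(x - 2)^2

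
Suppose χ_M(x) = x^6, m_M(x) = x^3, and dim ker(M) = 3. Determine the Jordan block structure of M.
Jordan blocks: (0, 3), (0, 2), (0, 1)

λ = 0: algebraic multiplicity 6 (exponent in χ_M), largest block size 3 (exponent in m_M), 3 blocks (geometric multiplicity). These force block sizes [3, 2, 1].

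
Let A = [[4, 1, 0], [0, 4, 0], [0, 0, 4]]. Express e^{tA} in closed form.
A has Jordan form J = [[4, 1, 0], [0, 4, 0], [0, 0, 4]] with A = PJP^{-1}, so e^{tA} = P e^{tJ} P^{-1}.

For a Jordan block J_k(λ), e^{tJ_k(λ)} = e^{λt} · (I + tN + t^2 N^2/2! + ... + t^{k-1} N^{k-1}/(k-1)!) where N is the nilpotent superdiagonal part.

Assembling the blocks and conjugating back gives the entries of e^{tA} as shown above.

e^{tA} = [[e^{4*t}, t*e^{4*t}, 0], [0, e^{4*t}, 0], [0, 0, e^{4*t}]]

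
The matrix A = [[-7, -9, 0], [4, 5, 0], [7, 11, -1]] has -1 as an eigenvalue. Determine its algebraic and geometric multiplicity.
algebraic multiplicity 3, geometric multiplicity 1

The characteristic polynomial is (x + 1)^3, so the factor x + 1 appears with exponent 3: the algebraic multiplicity is 3.

rank(A + I) = 2, so the eigenspace has dimension 3 - 2 = 1: the geometric multiplicity is 1.

Since 1 < 3, A is not diagonalizable.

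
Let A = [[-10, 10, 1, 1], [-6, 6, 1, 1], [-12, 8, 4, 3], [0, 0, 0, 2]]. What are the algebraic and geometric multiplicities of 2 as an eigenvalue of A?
algebraic multiplicity 3, geometric multiplicity 1

The characteristic polynomial is (x - 2)^3(x + 4), so the factor x - 2 appears with exponent 3: the algebraic multiplicity is 3.

rank(A - 2I) = 3, so the eigenspace has dimension 4 - 3 = 1: the geometric multiplicity is 1.

Since 1 < 3, A is not diagonalizable.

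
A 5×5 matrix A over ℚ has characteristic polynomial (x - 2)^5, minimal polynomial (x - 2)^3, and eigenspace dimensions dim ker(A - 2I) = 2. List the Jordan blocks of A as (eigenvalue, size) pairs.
λ = 2: algebraic multiplicity 5 (exponent in χ_A), largest block size 3 (exponent in m_A), 2 blocks (geometric multiplicity). These force block sizes [3, 2].

Jordan blocks: (2, 3), (2, 2)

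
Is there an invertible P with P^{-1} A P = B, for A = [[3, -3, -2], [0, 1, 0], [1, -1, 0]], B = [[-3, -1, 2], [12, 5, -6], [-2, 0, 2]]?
Yes.

Two matrices over a field are similar if and only if they have the same invariant factors.

Both A and B have characteristic polynomial (x - 2)(x - 1)^2 and minimal polynomial (x - 2)(x - 1)^2. Computing further, both have invariant factors (x - 2)(x - 1)^2. Hence A and B are similar.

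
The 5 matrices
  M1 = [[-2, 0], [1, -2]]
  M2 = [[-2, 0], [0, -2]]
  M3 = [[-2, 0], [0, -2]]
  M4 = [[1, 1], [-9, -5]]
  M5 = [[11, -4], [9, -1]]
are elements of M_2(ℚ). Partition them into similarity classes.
Characteristic polynomials: χ_{M1} = (x + 2)^2, χ_{M2} = (x + 2)^2, χ_{M3} = (x + 2)^2, χ_{M4} = (x + 2)^2, χ_{M5} = (x - 5)^2.

{M1, M4}: invariant factors (x + 2)^2.

{M2, M3}: invariant factors x + 2, x + 2.

{M5}: invariant factors (x - 5)^2.

Matrices are similar if and only if their invariant-factor lists agree; the partition into similarity classes is {M1, M4}, {M2, M3}, {M5}.

3 classes: {M1, M4}, {M2, M3}, {M5}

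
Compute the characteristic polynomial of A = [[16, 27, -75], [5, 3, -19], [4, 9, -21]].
xI - A = [[x - 16, -27, 75], [-5, x - 3, 19], [-4, -9, x + 21]].

Expanding det(xI - A) along the first row:
det(xI - A) = + (x - 16)·det([[x - 3, 19], [-9, x + 21]]) - (-27)·det([[-5, 19], [-4, x + 21]]) + (75)·det([[-5, x - 3], [-4, -9]]).

Evaluating gives χ_A(x) = x^3 + 2x^2 - 15x - 36 = (x - 4)(x + 3)^2.

χ_A(x) = (x - 4)(x + 3)^2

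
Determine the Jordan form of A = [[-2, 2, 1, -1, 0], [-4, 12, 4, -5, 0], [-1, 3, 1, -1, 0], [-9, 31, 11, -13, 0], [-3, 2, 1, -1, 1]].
J = [[-2, 1, 0, 0, 0], [0, -2, 0, 0, 0], [0, 0, 1, 1, 0], [0, 0, 0, 1, 0], [0, 0, 0, 0, 1]]

The characteristic polynomial is det(xI - A) = (x - 1)^3(x + 2)^2, so the eigenvalues are -2 (algebraic multiplicity 2), 1 (algebraic multiplicity 3).

For λ = -2: rank(A + 2I) = 4, rank((A + 2I)^2) = 3. The eigenspace has dimension 5 - 4 = 1, so there is 1 Jordan block; the rank sequence gives block sizes [2].

For λ = 1: rank(A - I) = 3, rank((A - I)^2) = 2. The eigenspace has dimension 5 - 3 = 2, so there are 2 Jordan blocks; the rank sequence gives block sizes [2, 1].

Assembling the blocks gives the Jordan form J above.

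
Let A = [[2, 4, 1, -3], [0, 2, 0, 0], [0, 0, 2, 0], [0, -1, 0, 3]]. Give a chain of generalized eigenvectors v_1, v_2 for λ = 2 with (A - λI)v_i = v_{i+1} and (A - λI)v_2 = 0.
We seek v_1 ∈ ker((A - 2I)^2) \ ker(A - 2I), then set v_{i+1} = (A - 2I) v_i.

One such chain is v_1 = [[0, 1, 0, 1]]^T, v_2 = [[1, 0, 0, 0]]^T. Check: (A - 2I) v_2 = [[0, 0, 0, 0]]^T = 0.

v_1 = [[0, 1, 0, 1]]^T, v_2 = [[1, 0, 0, 0]]^T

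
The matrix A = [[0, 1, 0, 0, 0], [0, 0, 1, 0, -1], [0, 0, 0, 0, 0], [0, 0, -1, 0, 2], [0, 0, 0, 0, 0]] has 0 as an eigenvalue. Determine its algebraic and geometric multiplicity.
algebraic multiplicity 5, geometric multiplicity 2

The characteristic polynomial is x^5, so the factor x appears with exponent 5: the algebraic multiplicity is 5.

rank(A) = 3, so the eigenspace has dimension 5 - 3 = 2: the geometric multiplicity is 2.

Since 2 < 5, A is not diagonalizable.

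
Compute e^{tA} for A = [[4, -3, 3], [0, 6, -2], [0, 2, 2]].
A has Jordan form J = [[4, 1, 0], [0, 4, 0], [0, 0, 4]] with A = PJP^{-1}, so e^{tA} = P e^{tJ} P^{-1}.

For a Jordan block J_k(λ), e^{tJ_k(λ)} = e^{λt} · (I + tN + t^2 N^2/2! + ... + t^{k-1} N^{k-1}/(k-1)!) where N is the nilpotent superdiagonal part.

Assembling the blocks and conjugating back gives the entries of e^{tA} as shown above.

e^{tA} = [[e^{4*t}, -3*t*e^{4*t}, 3*t*e^{4*t}], [0, (2*t + 1)*e^{4*t}, -2*t*e^{4*t}], [0, 2*t*e^{4*t}, (1 - 2*t)*e^{4*t}]]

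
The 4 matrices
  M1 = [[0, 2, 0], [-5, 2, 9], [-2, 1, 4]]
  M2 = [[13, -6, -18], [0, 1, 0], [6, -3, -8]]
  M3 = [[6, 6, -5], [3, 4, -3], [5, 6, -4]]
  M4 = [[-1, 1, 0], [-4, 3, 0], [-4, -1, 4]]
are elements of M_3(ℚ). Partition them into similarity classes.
2 classes: {M1, M3, M4}, {M2}

Characteristic polynomials: χ_{M1} = (x - 4)(x - 1)^2, χ_{M2} = (x - 4)(x - 1)^2, χ_{M3} = (x - 4)(x - 1)^2, χ_{M4} = (x - 4)(x - 1)^2.

{M1, M3, M4}: invariant factors (x - 4)(x - 1)^2.

{M2}: invariant factors x - 1, (x - 4)(x - 1).

Matrices are similar if and only if their invariant-factor lists agree; the partition into similarity classes is {M1, M3, M4}, {M2}.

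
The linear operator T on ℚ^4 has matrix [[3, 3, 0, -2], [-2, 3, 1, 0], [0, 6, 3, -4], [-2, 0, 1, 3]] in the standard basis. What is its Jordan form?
J = [[3, 1, 0, 0], [0, 3, 1, 0], [0, 0, 3, 0], [0, 0, 0, 3]]

The characteristic polynomial is det(xI - A) = (x - 3)^4, so the eigenvalues are 3 (algebraic multiplicity 4).

For λ = 3: rank(A - 3I) = 2, rank((A - 3I)^2) = 1, rank((A - 3I)^3) = 0. The eigenspace has dimension 4 - 2 = 2, so there are 2 Jordan blocks; the rank sequence gives block sizes [3, 1].

Assembling the blocks gives the Jordan form J above.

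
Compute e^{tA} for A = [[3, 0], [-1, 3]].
e^{tA} = [[e^{3*t}, 0], [-t*e^{3*t}, e^{3*t}]]

A has Jordan form J = [[3, 1], [0, 3]] with A = PJP^{-1}, so e^{tA} = P e^{tJ} P^{-1}.

For a Jordan block J_k(λ), e^{tJ_k(λ)} = e^{λt} · (I + tN + t^2 N^2/2! + ... + t^{k-1} N^{k-1}/(k-1)!) where N is the nilpotent superdiagonal part.

Assembling the blocks and conjugating back gives the entries of e^{tA} as shown above.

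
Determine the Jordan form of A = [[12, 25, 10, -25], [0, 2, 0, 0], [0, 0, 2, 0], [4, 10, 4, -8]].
J = [[2, 1, 0, 0], [0, 2, 0, 0], [0, 0, 2, 0], [0, 0, 0, 2]]

The characteristic polynomial is det(xI - A) = (x - 2)^4, so the eigenvalues are 2 (algebraic multiplicity 4).

For λ = 2: rank(A - 2I) = 1, rank((A - 2I)^2) = 0. The eigenspace has dimension 4 - 1 = 3, so there are 3 Jordan blocks; the rank sequence gives block sizes [2, 1, 1].

Assembling the blocks gives the Jordan form J above.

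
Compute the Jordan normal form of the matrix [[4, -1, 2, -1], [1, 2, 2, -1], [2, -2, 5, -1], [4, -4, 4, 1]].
J = [[3, 1, 0, 0], [0, 3, 0, 0], [0, 0, 3, 1], [0, 0, 0, 3]]

The characteristic polynomial is det(xI - A) = (x - 3)^4, so the eigenvalues are 3 (algebraic multiplicity 4).

For λ = 3: rank(A - 3I) = 2, rank((A - 3I)^2) = 0. The eigenspace has dimension 4 - 2 = 2, so there are 2 Jordan blocks; the rank sequence gives block sizes [2, 2].

Assembling the blocks gives the Jordan form J above.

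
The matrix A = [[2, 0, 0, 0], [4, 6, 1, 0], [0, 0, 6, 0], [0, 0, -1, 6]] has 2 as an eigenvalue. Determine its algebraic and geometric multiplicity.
The characteristic polynomial is (x - 6)^3(x - 2), so the factor x - 2 appears with exponent 1: the algebraic multiplicity is 1.

rank(A - 2I) = 3, so the eigenspace has dimension 4 - 3 = 1: the geometric multiplicity is 1.

algebraic multiplicity 1, geometric multiplicity 1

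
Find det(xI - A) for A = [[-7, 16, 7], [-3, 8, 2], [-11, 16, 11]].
χ_A(x) = (x - 4)^3

xI - A = [[x + 7, -16, -7], [3, x - 8, -2], [11, -16, x - 11]].

Expanding det(xI - A) along the first row:
det(xI - A) = + (x + 7)·det([[x - 8, -2], [-16, x - 11]]) - (-16)·det([[3, -2], [11, x - 11]]) + (-7)·det([[3, x - 8], [11, -16]]).

Evaluating gives χ_A(x) = x^3 - 12x^2 + 48x - 64 = (x - 4)^3.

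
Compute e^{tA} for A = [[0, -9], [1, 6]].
e^{tA} = [[(1 - 3*t)*e^{3*t}, -9*t*e^{3*t}], [t*e^{3*t}, (3*t + 1)*e^{3*t}]]

A has Jordan form J = [[3, 1], [0, 3]] with A = PJP^{-1}, so e^{tA} = P e^{tJ} P^{-1}.

For a Jordan block J_k(λ), e^{tJ_k(λ)} = e^{λt} · (I + tN + t^2 N^2/2! + ... + t^{k-1} N^{k-1}/(k-1)!) where N is the nilpotent superdiagonal part.

Assembling the blocks and conjugating back gives the entries of e^{tA} as shown above.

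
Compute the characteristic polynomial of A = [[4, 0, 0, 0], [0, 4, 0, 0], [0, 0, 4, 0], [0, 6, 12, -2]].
xI - A = [[x - 4, 0, 0, 0], [0, x - 4, 0, 0], [0, 0, x - 4, 0], [0, -6, -12, x + 2]].

Expanding det(xI - A) along the first row:
det(xI - A) = + (x - 4)·det([[x - 4, 0, 0], [0, x - 4, 0], [-6, -12, x + 2]]) - (0)·det([[0, 0, 0], [0, x - 4, 0], [0, -12, x + 2]]) + (0)·det([[0, x - 4, 0], [0, 0, 0], [0, -6, x + 2]]) - (0)·det([[0, x - 4, 0], [0, 0, x - 4], [0, -6, -12]]).

Evaluating gives χ_A(x) = x^4 - 10x^3 + 24x^2 + 32x - 128 = (x - 4)^3(x + 2).

χ_A(x) = (x - 4)^3(x + 2)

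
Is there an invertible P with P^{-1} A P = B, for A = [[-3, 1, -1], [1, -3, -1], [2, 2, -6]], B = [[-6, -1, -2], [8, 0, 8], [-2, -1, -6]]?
Yes.

Two matrices over a field are similar if and only if they have the same invariant factors.

Both A and B have characteristic polynomial (x + 4)^3 and minimal polynomial (x + 4)^2. Computing further, both have invariant factors x + 4, (x + 4)^2. Hence A and B are similar.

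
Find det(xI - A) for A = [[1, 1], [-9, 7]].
xI - A = [[x - 1, -1], [9, x - 7]].

Expanding det(xI - A) along the first row:
det(xI - A) = + (x - 1)·det([[x - 7]]) - (-1)·det([[9]]).

Evaluating gives χ_A(x) = x^2 - 8x + 16 = (x - 4)^2.

χ_A(x) = (x - 4)^2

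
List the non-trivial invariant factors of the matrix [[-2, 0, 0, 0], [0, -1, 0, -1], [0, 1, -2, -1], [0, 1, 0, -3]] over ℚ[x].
The Jordan structure of A has elementary divisors (x + 2)^2, (x + 2), (x + 2). Arranging the block sizes at each eigenvalue in decreasing order and taking row products gives the invariant factors.

Invariant factors (smallest first, each dividing the next): x + 2, x + 2, (x + 2)^2.

Check: the last factor (x + 2)^2 is the minimal polynomial, and the product (x + 2)^4 is the characteristic polynomial.

x + 2, x + 2, (x + 2)^2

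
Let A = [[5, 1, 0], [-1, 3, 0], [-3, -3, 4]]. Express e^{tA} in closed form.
A has Jordan form J = [[4, 1, 0], [0, 4, 0], [0, 0, 4]] with A = PJP^{-1}, so e^{tA} = P e^{tJ} P^{-1}.

For a Jordan block J_k(λ), e^{tJ_k(λ)} = e^{λt} · (I + tN + t^2 N^2/2! + ... + t^{k-1} N^{k-1}/(k-1)!) where N is the nilpotent superdiagonal part.

Assembling the blocks and conjugating back gives the entries of e^{tA} as shown above.

e^{tA} = [[(t + 1)*e^{4*t}, t*e^{4*t}, 0], [-t*e^{4*t}, (1 - t)*e^{4*t}, 0], [-3*t*e^{4*t}, -3*t*e^{4*t}, e^{4*t}]]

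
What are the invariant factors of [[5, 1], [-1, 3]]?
The Jordan structure of A has elementary divisors (x - 4)^2. Arranging the block sizes at each eigenvalue in decreasing order and taking row products gives the invariant factors.

Invariant factors (smallest first, each dividing the next): (x - 4)^2.

Check: the last factor (x - 4)^2 is the minimal polynomial, and the product (x - 4)^2 is the characteristic polynomial.

(x - 4)^2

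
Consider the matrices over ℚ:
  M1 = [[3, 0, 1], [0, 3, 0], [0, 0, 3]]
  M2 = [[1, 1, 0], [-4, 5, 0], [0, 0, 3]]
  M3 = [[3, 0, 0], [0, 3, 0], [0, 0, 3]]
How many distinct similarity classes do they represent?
2 classes: {M1, M2}, {M3}

Characteristic polynomials: χ_{M1} = (x - 3)^3, χ_{M2} = (x - 3)^3, χ_{M3} = (x - 3)^3.

{M1, M2}: invariant factors x - 3, (x - 3)^2.

{M3}: invariant factors x - 3, x - 3, x - 3.

Matrices are similar if and only if their invariant-factor lists agree; the partition into similarity classes is {M1, M2}, {M3}.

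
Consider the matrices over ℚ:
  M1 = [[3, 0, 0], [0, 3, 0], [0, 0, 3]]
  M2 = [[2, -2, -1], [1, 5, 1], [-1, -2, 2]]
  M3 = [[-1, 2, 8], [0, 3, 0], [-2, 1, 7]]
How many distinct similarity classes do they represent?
2 classes: {M1}, {M2, M3}

Characteristic polynomials: χ_{M1} = (x - 3)^3, χ_{M2} = (x - 3)^3, χ_{M3} = (x - 3)^3.

{M1}: invariant factors x - 3, x - 3, x - 3.

{M2, M3}: invariant factors x - 3, (x - 3)^2.

Matrices are similar if and only if their invariant-factor lists agree; the partition into similarity classes is {M1}, {M2, M3}.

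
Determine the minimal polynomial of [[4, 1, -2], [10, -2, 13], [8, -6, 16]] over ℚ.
m_A(x) = (x - 6)^3

The characteristic polynomial factors as (x - 6)^3. The minimal polynomial is ∏(x - λ)^{k_λ} where k_λ is the size of the largest Jordan block at λ.

For λ = 6: rank(A - 6I) = 2, and the largest Jordan block has size 3 (the smallest k with rank((A - 6I)^k) = rank((A - 6I)^(k+1))).

So m_A(x) = (x - 6)^3.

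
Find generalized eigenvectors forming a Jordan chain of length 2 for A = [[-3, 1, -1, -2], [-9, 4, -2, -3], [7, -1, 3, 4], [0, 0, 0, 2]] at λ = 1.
v_1 = [[0, -1, -2, 0]]^T, v_2 = [[1, 1, -3, 0]]^T

We seek v_1 ∈ ker((A - I)^2) \ ker(A - I), then set v_{i+1} = (A - I) v_i.

One such chain is v_1 = [[0, -1, -2, 0]]^T, v_2 = [[1, 1, -3, 0]]^T. Check: (A - I) v_2 = [[0, 0, 0, 0]]^T = 0.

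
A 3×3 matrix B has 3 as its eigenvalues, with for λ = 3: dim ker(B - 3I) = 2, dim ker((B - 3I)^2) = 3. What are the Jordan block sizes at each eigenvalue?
λ = 3: successive nullity increments [2, 1] count blocks of size ≥ k; block sizes are [2, 1].

Jordan blocks: (3, 2), (3, 1)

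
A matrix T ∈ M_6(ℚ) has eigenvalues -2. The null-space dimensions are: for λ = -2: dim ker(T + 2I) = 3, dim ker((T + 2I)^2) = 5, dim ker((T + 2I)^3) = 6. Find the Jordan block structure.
λ = -2: successive nullity increments [3, 2, 1] count blocks of size ≥ k; block sizes are [3, 2, 1].

Jordan blocks: (-2, 3), (-2, 2), (-2, 1)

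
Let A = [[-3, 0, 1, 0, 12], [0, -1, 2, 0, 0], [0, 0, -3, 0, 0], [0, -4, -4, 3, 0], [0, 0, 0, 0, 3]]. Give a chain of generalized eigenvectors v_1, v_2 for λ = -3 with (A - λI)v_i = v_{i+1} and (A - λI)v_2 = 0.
We seek v_1 ∈ ker((A + 3I)^2) \ ker(A + 3I), then set v_{i+1} = (A + 3I) v_i.

One such chain is v_1 = [[0, -1, 1, 0, 0]]^T, v_2 = [[1, 0, 0, 0, 0]]^T. Check: (A + 3I) v_2 = [[0, 0, 0, 0, 0]]^T = 0.

v_1 = [[0, -1, 1, 0, 0]]^T, v_2 = [[1, 0, 0, 0, 0]]^T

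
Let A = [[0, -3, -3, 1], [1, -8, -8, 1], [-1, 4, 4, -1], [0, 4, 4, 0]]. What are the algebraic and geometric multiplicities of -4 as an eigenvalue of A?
The characteristic polynomial is x^3(x + 4), so the factor x + 4 appears with exponent 1: the algebraic multiplicity is 1.

rank(A + 4I) = 3, so the eigenspace has dimension 4 - 3 = 1: the geometric multiplicity is 1.

algebraic multiplicity 1, geometric multiplicity 1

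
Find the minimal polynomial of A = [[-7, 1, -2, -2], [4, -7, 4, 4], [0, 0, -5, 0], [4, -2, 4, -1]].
The characteristic polynomial factors as (x + 5)^4. The minimal polynomial is ∏(x - λ)^{k_λ} where k_λ is the size of the largest Jordan block at λ.

For λ = -5: rank(A + 5I) = 1, and the largest Jordan block has size 2 (the smallest k with rank((A + 5I)^k) = rank((A + 5I)^(k+1))).

So m_A(x) = (x + 5)^2.

m_A(x) = (x + 5)^2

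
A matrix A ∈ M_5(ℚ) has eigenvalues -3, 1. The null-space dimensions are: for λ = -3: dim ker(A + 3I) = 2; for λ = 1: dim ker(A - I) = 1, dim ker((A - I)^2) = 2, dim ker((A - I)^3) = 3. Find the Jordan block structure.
Jordan blocks: (-3, 1), (-3, 1), (1, 3)

λ = -3: successive nullity increments [2] count blocks of size ≥ k; block sizes are [1, 1].
λ = 1: successive nullity increments [1, 1, 1] count blocks of size ≥ k; block sizes are [3].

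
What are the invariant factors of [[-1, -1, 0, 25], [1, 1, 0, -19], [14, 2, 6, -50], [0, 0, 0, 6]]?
x - 6, x^2(x - 6)

The Jordan structure of A has elementary divisors x^2, (x - 6), (x - 6). Arranging the block sizes at each eigenvalue in decreasing order and taking row products gives the invariant factors.

Invariant factors (smallest first, each dividing the next): x - 6, x^2(x - 6).

Check: the last factor x^2(x - 6) is the minimal polynomial, and the product x^2(x - 6)^2 is the characteristic polynomial.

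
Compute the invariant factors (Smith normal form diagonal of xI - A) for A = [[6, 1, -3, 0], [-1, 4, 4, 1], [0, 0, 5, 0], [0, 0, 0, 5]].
x - 5, (x - 5)^3

The Jordan structure of A has elementary divisors (x - 5)^3, (x - 5). Arranging the block sizes at each eigenvalue in decreasing order and taking row products gives the invariant factors.

Invariant factors (smallest first, each dividing the next): x - 5, (x - 5)^3.

Check: the last factor (x - 5)^3 is the minimal polynomial, and the product (x - 5)^4 is the characteristic polynomial.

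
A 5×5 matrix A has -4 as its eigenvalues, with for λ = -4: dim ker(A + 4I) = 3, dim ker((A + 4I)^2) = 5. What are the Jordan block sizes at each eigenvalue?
λ = -4: successive nullity increments [3, 2] count blocks of size ≥ k; block sizes are [2, 2, 1].

Jordan blocks: (-4, 2), (-4, 2), (-4, 1)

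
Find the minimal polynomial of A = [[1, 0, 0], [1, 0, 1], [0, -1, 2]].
m_A(x) = (x - 1)^3

The characteristic polynomial factors as (x - 1)^3. The minimal polynomial is ∏(x - λ)^{k_λ} where k_λ is the size of the largest Jordan block at λ.

For λ = 1: rank(A - I) = 2, and the largest Jordan block has size 3 (the smallest k with rank((A - I)^k) = rank((A - I)^(k+1))).

So m_A(x) = (x - 1)^3.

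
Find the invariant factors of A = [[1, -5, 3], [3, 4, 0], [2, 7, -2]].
The Jordan structure of A has elementary divisors (x - 1)^3. Arranging the block sizes at each eigenvalue in decreasing order and taking row products gives the invariant factors.

Invariant factors (smallest first, each dividing the next): (x - 1)^3.

Check: the last factor (x - 1)^3 is the minimal polynomial, and the product (x - 1)^3 is the characteristic polynomial.

(x - 1)^3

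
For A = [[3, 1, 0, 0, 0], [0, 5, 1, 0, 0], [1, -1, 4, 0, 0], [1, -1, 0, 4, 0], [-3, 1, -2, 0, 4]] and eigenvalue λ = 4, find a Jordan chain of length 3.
v_1 = [[0, 0, 1, 2, -3]]^T, v_2 = [[0, 1, 0, 0, -2]]^T, v_3 = [[1, 1, -1, -1, 1]]^T

We seek v_1 ∈ ker((A - 4I)^3) \ ker((A - 4I)^2), then set v_{i+1} = (A - 4I) v_i.

One such chain is v_1 = [[0, 0, 1, 2, -3]]^T, v_2 = [[0, 1, 0, 0, -2]]^T, v_3 = [[1, 1, -1, -1, 1]]^T. Check: (A - 4I) v_3 = [[0, 0, 0, 0, 0]]^T = 0.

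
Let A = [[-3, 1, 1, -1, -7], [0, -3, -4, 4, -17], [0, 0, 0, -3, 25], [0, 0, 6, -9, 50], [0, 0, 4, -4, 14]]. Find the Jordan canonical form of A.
J = [[-3, 1, 0, 0, 0], [0, -3, 0, 0, 0], [0, 0, -3, 0, 0], [0, 0, 0, 4, 1], [0, 0, 0, 0, 4]]

The characteristic polynomial is det(xI - A) = (x - 4)^2(x + 3)^3, so the eigenvalues are -3 (algebraic multiplicity 3), 4 (algebraic multiplicity 2).

For λ = -3: rank(A + 3I) = 3, rank((A + 3I)^2) = 2. The eigenspace has dimension 5 - 3 = 2, so there are 2 Jordan blocks; the rank sequence gives block sizes [2, 1].

For λ = 4: rank(A - 4I) = 4, rank((A - 4I)^2) = 3. The eigenspace has dimension 5 - 4 = 1, so there is 1 Jordan block; the rank sequence gives block sizes [2].

Assembling the blocks gives the Jordan form J above.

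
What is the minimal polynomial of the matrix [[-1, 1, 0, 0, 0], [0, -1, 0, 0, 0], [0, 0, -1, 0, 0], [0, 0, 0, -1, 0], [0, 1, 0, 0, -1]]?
The characteristic polynomial factors as (x + 1)^5. The minimal polynomial is ∏(x - λ)^{k_λ} where k_λ is the size of the largest Jordan block at λ.

For λ = -1: rank(A + I) = 1, and the largest Jordan block has size 2 (the smallest k with rank((A + I)^k) = rank((A + I)^(k+1))).

So m_A(x) = (x + 1)^2.

m_A(x) = (x + 1)^2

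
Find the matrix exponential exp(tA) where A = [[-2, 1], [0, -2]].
A has Jordan form J = [[-2, 1], [0, -2]] with A = PJP^{-1}, so e^{tA} = P e^{tJ} P^{-1}.

For a Jordan block J_k(λ), e^{tJ_k(λ)} = e^{λt} · (I + tN + t^2 N^2/2! + ... + t^{k-1} N^{k-1}/(k-1)!) where N is the nilpotent superdiagonal part.

Assembling the blocks and conjugating back gives the entries of e^{tA} as shown above.

e^{tA} = [[e^{-2*t}, t*e^{-2*t}], [0, e^{-2*t}]]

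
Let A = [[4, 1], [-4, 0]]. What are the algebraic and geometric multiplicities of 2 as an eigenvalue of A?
algebraic multiplicity 2, geometric multiplicity 1

The characteristic polynomial is (x - 2)^2, so the factor x - 2 appears with exponent 2: the algebraic multiplicity is 2.

rank(A - 2I) = 1, so the eigenspace has dimension 2 - 1 = 1: the geometric multiplicity is 1.

Since 1 < 2, A is not diagonalizable.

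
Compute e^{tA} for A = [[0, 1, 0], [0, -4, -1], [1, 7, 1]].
A has Jordan form J = [[-1, 1, 0], [0, -1, 1], [0, 0, -1]] with A = PJP^{-1}, so e^{tA} = P e^{tJ} P^{-1}.

For a Jordan block J_k(λ), e^{tJ_k(λ)} = e^{λt} · (I + tN + t^2 N^2/2! + ... + t^{k-1} N^{k-1}/(k-1)!) where N is the nilpotent superdiagonal part.

Assembling the blocks and conjugating back gives the entries of e^{tA} as shown above.

e^{tA} = [[(t^2/2 + t + 1)*e^{-t}, t*(1 - t)*e^{-t}, -t^2*e^{-t}/2], [-t^2*e^{-t}/2, (t^2 - 3*t + 1)*e^{-t}, t*(t - 2)*e^{-t}/2], [t*(3*t + 2)*e^{-t}/2, t*(7 - 3*t)*e^{-t}, (-3*t^2 + 4*t + 2)*e^{-t}/2]]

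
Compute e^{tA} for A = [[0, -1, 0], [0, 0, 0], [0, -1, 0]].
e^{tA} = [[1, -t, 0], [0, 1, 0], [0, -t, 1]]

A has Jordan form J = [[0, 1, 0], [0, 0, 0], [0, 0, 0]] with A = PJP^{-1}, so e^{tA} = P e^{tJ} P^{-1}.

For a Jordan block J_k(λ), e^{tJ_k(λ)} = e^{λt} · (I + tN + t^2 N^2/2! + ... + t^{k-1} N^{k-1}/(k-1)!) where N is the nilpotent superdiagonal part.

Assembling the blocks and conjugating back gives the entries of e^{tA} as shown above.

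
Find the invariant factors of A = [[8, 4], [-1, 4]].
(x - 6)^2

The Jordan structure of A has elementary divisors (x - 6)^2. Arranging the block sizes at each eigenvalue in decreasing order and taking row products gives the invariant factors.

Invariant factors (smallest first, each dividing the next): (x - 6)^2.

Check: the last factor (x - 6)^2 is the minimal polynomial, and the product (x - 6)^2 is the characteristic polynomial.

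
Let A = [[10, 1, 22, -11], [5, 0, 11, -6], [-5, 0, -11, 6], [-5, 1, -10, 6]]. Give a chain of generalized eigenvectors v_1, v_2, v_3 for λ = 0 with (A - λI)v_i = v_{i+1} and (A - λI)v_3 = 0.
v_1 = [[-2, 0, 1, 0]]^T, v_2 = [[2, 1, -1, 0]]^T, v_3 = [[-1, -1, 1, 1]]^T

We seek v_1 ∈ ker(A^3) \ ker(A^2), then set v_{i+1} = A v_i.

One such chain is v_1 = [[-2, 0, 1, 0]]^T, v_2 = [[2, 1, -1, 0]]^T, v_3 = [[-1, -1, 1, 1]]^T. Check: A v_3 = [[0, 0, 0, 0]]^T = 0.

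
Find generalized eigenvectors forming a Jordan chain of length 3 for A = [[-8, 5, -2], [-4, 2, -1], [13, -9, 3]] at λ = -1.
We seek v_1 ∈ ker((A + I)^3) \ ker((A + I)^2), then set v_{i+1} = (A + I) v_i.

One such chain is v_1 = [[-1, -1, 2]]^T, v_2 = [[-2, -1, 4]]^T, v_3 = [[1, 1, -1]]^T. Check: (A + I) v_3 = [[0, 0, 0]]^T = 0.

v_1 = [[-1, -1, 2]]^T, v_2 = [[-2, -1, 4]]^T, v_3 = [[1, 1, -1]]^T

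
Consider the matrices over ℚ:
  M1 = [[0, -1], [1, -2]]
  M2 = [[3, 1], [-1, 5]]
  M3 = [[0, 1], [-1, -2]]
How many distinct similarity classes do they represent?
Characteristic polynomials: χ_{M1} = (x + 1)^2, χ_{M2} = (x - 4)^2, χ_{M3} = (x + 1)^2.

{M1, M3}: invariant factors (x + 1)^2.

{M2}: invariant factors (x - 4)^2.

Matrices are similar if and only if their invariant-factor lists agree; the partition into similarity classes is {M1, M3}, {M2}.

2 classes: {M1, M3}, {M2}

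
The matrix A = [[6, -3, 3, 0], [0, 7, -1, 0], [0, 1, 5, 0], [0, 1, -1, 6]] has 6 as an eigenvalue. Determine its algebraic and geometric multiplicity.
algebraic multiplicity 4, geometric multiplicity 3

The characteristic polynomial is (x - 6)^4, so the factor x - 6 appears with exponent 4: the algebraic multiplicity is 4.

rank(A - 6I) = 1, so the eigenspace has dimension 4 - 1 = 3: the geometric multiplicity is 3.

Since 3 < 4, A is not diagonalizable.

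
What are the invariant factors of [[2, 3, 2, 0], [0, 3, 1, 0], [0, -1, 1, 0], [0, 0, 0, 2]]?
The Jordan structure of A has elementary divisors (x - 2)^3, (x - 2). Arranging the block sizes at each eigenvalue in decreasing order and taking row products gives the invariant factors.

Invariant factors (smallest first, each dividing the next): x - 2, (x - 2)^3.

Check: the last factor (x - 2)^3 is the minimal polynomial, and the product (x - 2)^4 is the characteristic polynomial.

x - 2, (x - 2)^3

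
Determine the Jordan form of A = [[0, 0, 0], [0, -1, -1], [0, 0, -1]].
J = [[-1, 1, 0], [0, -1, 0], [0, 0, 0]]

The characteristic polynomial is det(xI - A) = x(x + 1)^2, so the eigenvalues are -1 (algebraic multiplicity 2), 0 (algebraic multiplicity 1).

For λ = -1: rank(A + I) = 2, rank((A + I)^2) = 1. The eigenspace has dimension 3 - 2 = 1, so there is 1 Jordan block; the rank sequence gives block sizes [2].

For λ = 0: algebraic multiplicity 1 gives one 1×1 block.

Assembling the blocks gives the Jordan form J above.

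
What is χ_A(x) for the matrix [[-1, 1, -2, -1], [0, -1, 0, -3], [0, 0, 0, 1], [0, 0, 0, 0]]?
χ_A(x) = x^2(x + 1)^2

xI - A = [[x + 1, -1, 2, 1], [0, x + 1, 0, 3], [0, 0, x, -1], [0, 0, 0, x]].

Expanding det(xI - A) along the first row:
det(xI - A) = + (x + 1)·det([[x + 1, 0, 3], [0, x, -1], [0, 0, x]]) - (-1)·det([[0, 0, 3], [0, x, -1], [0, 0, x]]) + (2)·det([[0, x + 1, 3], [0, 0, -1], [0, 0, x]]) - (1)·det([[0, x + 1, 0], [0, 0, x], [0, 0, 0]]).

Evaluating gives χ_A(x) = x^4 + 2x^3 + x^2 = x^2(x + 1)^2.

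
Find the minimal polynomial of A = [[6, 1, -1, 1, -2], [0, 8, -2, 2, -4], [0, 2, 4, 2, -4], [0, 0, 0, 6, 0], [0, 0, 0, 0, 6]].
m_A(x) = (x - 6)^2

The characteristic polynomial factors as (x - 6)^5. The minimal polynomial is ∏(x - λ)^{k_λ} where k_λ is the size of the largest Jordan block at λ.

For λ = 6: rank(A - 6I) = 1, and the largest Jordan block has size 2 (the smallest k with rank((A - 6I)^k) = rank((A - 6I)^(k+1))).

So m_A(x) = (x - 6)^2.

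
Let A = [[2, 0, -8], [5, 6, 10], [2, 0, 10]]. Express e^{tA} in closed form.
e^{tA} = [[(1 - 4*t)*e^{6*t}, 0, -8*t*e^{6*t}], [5*t*e^{6*t}, e^{6*t}, 10*t*e^{6*t}], [2*t*e^{6*t}, 0, (4*t + 1)*e^{6*t}]]

A has Jordan form J = [[6, 1, 0], [0, 6, 0], [0, 0, 6]] with A = PJP^{-1}, so e^{tA} = P e^{tJ} P^{-1}.

For a Jordan block J_k(λ), e^{tJ_k(λ)} = e^{λt} · (I + tN + t^2 N^2/2! + ... + t^{k-1} N^{k-1}/(k-1)!) where N is the nilpotent superdiagonal part.

Assembling the blocks and conjugating back gives the entries of e^{tA} as shown above.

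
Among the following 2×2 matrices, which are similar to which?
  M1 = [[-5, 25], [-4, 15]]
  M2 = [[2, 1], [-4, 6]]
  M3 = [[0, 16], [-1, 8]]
Characteristic polynomials: χ_{M1} = (x - 5)^2, χ_{M2} = (x - 4)^2, χ_{M3} = (x - 4)^2.

{M1}: invariant factors (x - 5)^2.

{M2, M3}: invariant factors (x - 4)^2.

Matrices are similar if and only if their invariant-factor lists agree; the partition into similarity classes is {M1}, {M2, M3}.

2 classes: {M1}, {M2, M3}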